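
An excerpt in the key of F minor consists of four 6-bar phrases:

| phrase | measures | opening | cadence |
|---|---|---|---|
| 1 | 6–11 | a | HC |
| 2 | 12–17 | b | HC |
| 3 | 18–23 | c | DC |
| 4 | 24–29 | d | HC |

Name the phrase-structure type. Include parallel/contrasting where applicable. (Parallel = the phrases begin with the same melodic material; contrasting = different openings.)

Phrase 4 ends with a half cadence, no stronger than phrase 2's half cadence, so the four phrases do not form a double period; nor do phrases 3–4 duplicate 1–2, so it is not a repeated period. With no phrase reaching a conclusive cadence, the passage is a phrase group.

phrase group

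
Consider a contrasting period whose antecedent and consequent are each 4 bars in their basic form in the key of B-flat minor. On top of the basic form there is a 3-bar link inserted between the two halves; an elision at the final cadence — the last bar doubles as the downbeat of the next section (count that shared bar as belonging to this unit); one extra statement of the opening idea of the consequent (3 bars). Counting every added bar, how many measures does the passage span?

14 measures

Basic contrasting period: 4 + 4 = 8 bars.
8 (basic form) + 3 (link) + 3 (extra statement) = 14.
The elision shares a bar with the next section but does not change this unit's count.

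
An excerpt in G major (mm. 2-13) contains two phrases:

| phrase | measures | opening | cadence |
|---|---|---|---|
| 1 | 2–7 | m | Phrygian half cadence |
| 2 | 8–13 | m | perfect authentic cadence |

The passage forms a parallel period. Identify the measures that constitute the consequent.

measures 8–13

The antecedent is the phrase ending with the weaker cadence (Phrygian half cadence, phrase 1) and the consequent the one ending more conclusively (perfect authentic cadence, phrase 2); the consequent is bars 8–13.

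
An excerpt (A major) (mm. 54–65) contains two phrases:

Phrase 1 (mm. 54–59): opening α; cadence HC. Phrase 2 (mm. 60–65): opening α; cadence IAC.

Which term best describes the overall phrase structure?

Phrase 1 ends with a half cadence (weaker) and phrase 2 with an imperfect authentic cadence (stronger): antecedent + consequent = a period.
The two phrases open with the same material (α / α), so the period is parallel.

parallel period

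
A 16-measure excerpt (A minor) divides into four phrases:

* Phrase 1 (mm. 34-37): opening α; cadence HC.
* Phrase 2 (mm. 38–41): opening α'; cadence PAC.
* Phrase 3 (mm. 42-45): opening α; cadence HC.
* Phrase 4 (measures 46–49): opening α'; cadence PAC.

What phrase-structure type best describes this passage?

repeated period

The cadence pattern HC–PAC–HC–PAC is weak–strong twice, and phrases 3–4 restate phrases 1–2: a period heard twice, not a double period (which would end weakly at phrase 2).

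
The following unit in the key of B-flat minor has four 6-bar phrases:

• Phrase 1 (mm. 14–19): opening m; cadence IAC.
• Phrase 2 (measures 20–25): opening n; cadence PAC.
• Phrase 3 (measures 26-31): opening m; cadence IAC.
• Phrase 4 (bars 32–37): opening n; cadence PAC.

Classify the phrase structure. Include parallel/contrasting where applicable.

The cadence pattern IAC–PAC–IAC–PAC is weak–strong twice, and phrases 3–4 restate phrases 1–2: a period heard twice, not a double period (which would end weakly at phrase 2).

repeated period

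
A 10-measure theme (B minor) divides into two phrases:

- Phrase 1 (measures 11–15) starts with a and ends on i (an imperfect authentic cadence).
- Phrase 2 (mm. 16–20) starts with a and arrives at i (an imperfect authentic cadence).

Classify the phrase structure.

Both phrases have the same opening (a) and the same cadence (imperfect authentic cadence): the second is a restatement, not a consequent, so this is a repeated phrase rather than a period.

repeated phrase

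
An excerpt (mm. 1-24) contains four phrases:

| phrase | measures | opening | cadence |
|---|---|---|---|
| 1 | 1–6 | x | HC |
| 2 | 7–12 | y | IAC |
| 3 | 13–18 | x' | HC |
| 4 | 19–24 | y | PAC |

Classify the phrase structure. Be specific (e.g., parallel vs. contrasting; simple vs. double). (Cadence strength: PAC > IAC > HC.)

Four phrases in two halves: the first half (bars 1–12) ends with an imperfect authentic cadence, the second (mm. 13–24) with a perfect authentic cadence — a large antecedent–consequent pair, i.e. a double period.
Phrase 3 begins with the same material as phrase 1, making it parallel.

parallel double period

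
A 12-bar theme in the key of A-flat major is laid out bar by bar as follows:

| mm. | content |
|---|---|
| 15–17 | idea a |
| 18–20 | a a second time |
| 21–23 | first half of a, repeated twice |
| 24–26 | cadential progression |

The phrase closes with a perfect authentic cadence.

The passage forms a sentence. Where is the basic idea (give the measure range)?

measures 15–17

The presentation of a sentence is the basic idea (measures 15–17) plus its repetition (bars 18–20); the basic idea is therefore measures 15-17.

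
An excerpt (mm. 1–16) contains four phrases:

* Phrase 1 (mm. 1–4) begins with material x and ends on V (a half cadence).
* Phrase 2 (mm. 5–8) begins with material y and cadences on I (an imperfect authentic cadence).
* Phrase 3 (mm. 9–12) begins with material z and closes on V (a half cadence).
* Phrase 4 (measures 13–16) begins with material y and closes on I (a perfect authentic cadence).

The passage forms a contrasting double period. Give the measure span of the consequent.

In a double period the first pair of phrases (ending imperfect authentic cadence) is the large antecedent and the second pair (ending perfect authentic cadence) is the large consequent; the consequent is measures 9–16.

measures 9–16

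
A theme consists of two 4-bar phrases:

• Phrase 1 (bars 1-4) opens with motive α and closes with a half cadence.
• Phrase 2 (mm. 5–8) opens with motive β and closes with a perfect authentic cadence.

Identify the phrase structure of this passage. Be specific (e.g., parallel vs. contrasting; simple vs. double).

contrasting period

Phrase 1 ends with a half cadence (weaker) and phrase 2 with a perfect authentic cadence (stronger): antecedent + consequent = a period.
The two phrases open with different material (α / β), so the period is contrasting.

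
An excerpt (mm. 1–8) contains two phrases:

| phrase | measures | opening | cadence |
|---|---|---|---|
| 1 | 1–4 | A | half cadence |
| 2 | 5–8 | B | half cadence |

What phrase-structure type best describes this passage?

phrase group

The second phrase closes with a half cadence, which is not stronger than the first phrase's half cadence; without a weak→strong cadential pair there is no antecedent–consequent relationship, so this is a phrase group rather than a period.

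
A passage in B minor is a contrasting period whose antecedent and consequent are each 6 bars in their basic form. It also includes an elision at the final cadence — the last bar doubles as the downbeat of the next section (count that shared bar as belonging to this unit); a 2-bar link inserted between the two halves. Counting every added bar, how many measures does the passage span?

14 measures

Basic contrasting period: 6 + 6 = 12 bars.
12 (basic form) + 2 (link) = 14.
The elision shares a bar with the next section but does not change this unit's count.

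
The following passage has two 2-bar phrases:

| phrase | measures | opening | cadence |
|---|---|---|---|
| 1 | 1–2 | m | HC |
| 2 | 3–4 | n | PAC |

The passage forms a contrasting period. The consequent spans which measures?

measures 3–4

The antecedent is the phrase ending with the weaker cadence (half cadence, phrase 1) and the consequent the one ending more conclusively (perfect authentic cadence, phrase 2); the consequent is measures 3–4.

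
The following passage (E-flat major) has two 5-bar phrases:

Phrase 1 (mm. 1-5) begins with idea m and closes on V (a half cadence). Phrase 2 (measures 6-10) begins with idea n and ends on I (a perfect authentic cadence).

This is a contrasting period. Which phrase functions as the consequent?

phrase 2

The phrase ending with the weaker cadence (half cadence) is the antecedent; the one ending more conclusively (perfect authentic cadence) is the consequent. The consequent is phrase 2.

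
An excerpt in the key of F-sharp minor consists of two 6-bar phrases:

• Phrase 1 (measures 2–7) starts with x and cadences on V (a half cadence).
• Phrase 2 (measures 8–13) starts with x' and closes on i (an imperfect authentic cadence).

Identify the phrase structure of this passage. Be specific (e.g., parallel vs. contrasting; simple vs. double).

parallel period

Phrase 1 ends with a half cadence (weaker) and phrase 2 with an imperfect authentic cadence (stronger): antecedent + consequent = a period.
The two phrases open with the same material (x / x'), so the period is parallel.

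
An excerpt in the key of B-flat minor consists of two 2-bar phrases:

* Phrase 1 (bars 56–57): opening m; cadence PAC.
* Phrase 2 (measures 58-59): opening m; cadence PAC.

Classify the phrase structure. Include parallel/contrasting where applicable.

Both phrases have the same opening (m) and the same cadence (perfect authentic cadence): the second is a restatement, not a consequent, so this is a repeated phrase rather than a period.

repeated phrase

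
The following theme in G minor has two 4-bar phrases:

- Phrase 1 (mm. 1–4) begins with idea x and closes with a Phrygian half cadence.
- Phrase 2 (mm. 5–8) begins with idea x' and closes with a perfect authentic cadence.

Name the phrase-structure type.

Phrase 1 ends with a Phrygian half cadence (weaker) and phrase 2 with a perfect authentic cadence (stronger): antecedent + consequent = a period.
The two phrases open with the same material (x / x'), so the period is parallel.

parallel period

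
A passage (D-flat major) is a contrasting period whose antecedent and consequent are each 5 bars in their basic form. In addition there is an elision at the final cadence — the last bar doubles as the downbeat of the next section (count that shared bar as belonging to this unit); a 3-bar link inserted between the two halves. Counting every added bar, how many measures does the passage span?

Basic contrasting period: 5 + 5 = 10 bars.
10 (basic form) + 3 (link) = 13.
The elision shares a bar with the next section but does not change this unit's count.

13 measures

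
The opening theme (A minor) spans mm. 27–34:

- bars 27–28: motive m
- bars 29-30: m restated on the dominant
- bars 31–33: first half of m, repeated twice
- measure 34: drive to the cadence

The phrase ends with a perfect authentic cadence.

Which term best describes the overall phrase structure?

Basic idea (measures 27–28) + its repetition (bars 29–30) form the presentation; fragmentation and cadence (measures 31–34) form the continuation — the 8-bar whole is a sentence.

sentence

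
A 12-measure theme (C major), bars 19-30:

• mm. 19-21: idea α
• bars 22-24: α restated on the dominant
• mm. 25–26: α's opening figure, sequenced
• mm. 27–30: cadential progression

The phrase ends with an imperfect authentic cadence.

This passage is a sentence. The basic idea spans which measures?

The presentation of a sentence is the basic idea (mm. 19–21) plus its repetition (bars 22–24); the basic idea is therefore mm. 19-21.

measures 19–21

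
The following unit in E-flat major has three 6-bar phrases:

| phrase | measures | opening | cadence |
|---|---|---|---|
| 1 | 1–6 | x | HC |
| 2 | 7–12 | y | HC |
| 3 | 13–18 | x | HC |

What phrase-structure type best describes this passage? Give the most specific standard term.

phrase group

The final phrase closes with a half cadence, which is not stronger than the preceding half cadence; the 3 phrases lack an overall antecedent–consequent design and so form a phrase group.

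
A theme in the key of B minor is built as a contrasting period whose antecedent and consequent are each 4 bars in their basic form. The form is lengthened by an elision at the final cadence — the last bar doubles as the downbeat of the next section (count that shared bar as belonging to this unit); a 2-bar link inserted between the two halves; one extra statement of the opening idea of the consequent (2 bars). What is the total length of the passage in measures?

Basic contrasting period: 4 + 4 = 8 bars.
8 (basic form) + 2 (link) + 2 (extra statement) = 12.
The elision shares a bar with the next section but does not change this unit's count.

12 measures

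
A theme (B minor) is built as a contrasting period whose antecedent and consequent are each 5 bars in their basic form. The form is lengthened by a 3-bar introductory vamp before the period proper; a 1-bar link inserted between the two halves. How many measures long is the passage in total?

Basic contrasting period: 5 + 5 = 10 bars.
10 (basic form) + 3 (introduction) + 1 (link) = 14.

14 measures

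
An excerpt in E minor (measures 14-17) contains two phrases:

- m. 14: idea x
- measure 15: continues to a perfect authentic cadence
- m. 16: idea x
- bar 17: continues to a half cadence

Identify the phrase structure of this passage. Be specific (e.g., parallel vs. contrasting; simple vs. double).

phrase group

The second phrase closes with a half cadence, which is not stronger than the first phrase's perfect authentic cadence; without a weak→strong cadential pair there is no antecedent–consequent relationship, so this is a phrase group rather than a period.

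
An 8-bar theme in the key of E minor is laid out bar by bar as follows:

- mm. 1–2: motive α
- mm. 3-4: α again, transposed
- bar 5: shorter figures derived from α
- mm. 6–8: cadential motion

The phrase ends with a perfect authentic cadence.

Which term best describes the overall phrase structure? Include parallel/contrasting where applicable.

sentence

Basic idea (measures 1-2) + its repetition (mm. 3-4) form the presentation; fragmentation and cadence (bars 5-8) form the continuation — the 8-bar whole is a sentence.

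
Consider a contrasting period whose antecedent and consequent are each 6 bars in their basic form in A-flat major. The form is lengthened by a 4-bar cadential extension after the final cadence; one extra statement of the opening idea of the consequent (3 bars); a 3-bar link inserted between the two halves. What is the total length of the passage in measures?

Basic contrasting period: 6 + 6 = 12 bars.
12 (basic form) + 4 (cadential extension) + 3 (extra statement) + 3 (link) = 22.

22 measures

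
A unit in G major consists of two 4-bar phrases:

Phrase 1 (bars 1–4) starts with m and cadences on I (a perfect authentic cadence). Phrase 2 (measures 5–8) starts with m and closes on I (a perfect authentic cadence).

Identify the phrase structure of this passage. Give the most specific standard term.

repeated phrase

Both phrases have the same opening (m) and the same cadence (perfect authentic cadence): the second is a restatement, not a consequent, so this is a repeated phrase rather than a period.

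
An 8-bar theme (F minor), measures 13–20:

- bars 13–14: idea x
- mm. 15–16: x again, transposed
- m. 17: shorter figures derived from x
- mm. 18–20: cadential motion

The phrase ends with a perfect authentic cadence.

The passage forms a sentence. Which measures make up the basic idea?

measures 13–14

The presentation of a sentence is the basic idea (mm. 13–14) plus its repetition (bars 15–16); the basic idea is therefore mm. 13–14.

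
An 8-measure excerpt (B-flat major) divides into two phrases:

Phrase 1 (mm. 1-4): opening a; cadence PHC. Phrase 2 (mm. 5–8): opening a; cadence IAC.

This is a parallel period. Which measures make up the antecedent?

measures 1–4

The phrase ending with the weaker cadence (Phrygian half cadence) is the antecedent; the one ending more conclusively (imperfect authentic cadence) is the consequent. The antecedent is measures 1–4.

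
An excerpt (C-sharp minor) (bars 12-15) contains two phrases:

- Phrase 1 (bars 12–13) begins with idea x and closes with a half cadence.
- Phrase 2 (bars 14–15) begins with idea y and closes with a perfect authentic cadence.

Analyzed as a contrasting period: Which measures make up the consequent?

The antecedent is the phrase ending with the weaker cadence (half cadence, phrase 1) and the consequent the one ending more conclusively (perfect authentic cadence, phrase 2); the consequent is measures 14–15.

measures 14–15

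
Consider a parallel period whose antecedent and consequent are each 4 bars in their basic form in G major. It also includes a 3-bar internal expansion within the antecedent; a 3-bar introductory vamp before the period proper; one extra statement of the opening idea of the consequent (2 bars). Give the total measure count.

Basic parallel period: 4 + 4 = 8 bars.
8 (basic form) + 3 (internal expansion) + 3 (introduction) + 2 (extra statement) = 16.

16 measures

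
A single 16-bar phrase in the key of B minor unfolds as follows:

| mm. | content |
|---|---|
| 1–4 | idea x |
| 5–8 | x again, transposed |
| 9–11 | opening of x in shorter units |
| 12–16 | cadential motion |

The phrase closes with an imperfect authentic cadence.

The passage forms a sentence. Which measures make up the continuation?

measures 9–16

After the presentation (bars 1–8), the continuation covers the fragmentation through the cadence: mm. 9–16.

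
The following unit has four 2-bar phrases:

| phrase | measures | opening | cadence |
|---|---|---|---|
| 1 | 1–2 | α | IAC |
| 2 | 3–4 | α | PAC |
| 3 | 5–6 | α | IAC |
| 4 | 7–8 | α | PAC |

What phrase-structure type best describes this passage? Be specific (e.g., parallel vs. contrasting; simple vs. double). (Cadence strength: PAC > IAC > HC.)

repeated period

The cadence pattern IAC–PAC–IAC–PAC is weak–strong twice, and phrases 3–4 restate phrases 1–2: a period heard twice, not a double period (which would end weakly at phrase 2).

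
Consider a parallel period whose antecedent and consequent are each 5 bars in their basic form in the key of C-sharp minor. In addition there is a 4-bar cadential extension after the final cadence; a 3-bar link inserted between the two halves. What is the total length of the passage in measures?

17 measures

Basic parallel period: 5 + 5 = 10 bars.
10 (basic form) + 4 (cadential extension) + 3 (link) = 17.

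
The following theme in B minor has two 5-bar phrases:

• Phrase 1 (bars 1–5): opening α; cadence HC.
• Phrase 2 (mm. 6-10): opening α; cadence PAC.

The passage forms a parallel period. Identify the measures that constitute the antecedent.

measures 1–5

The antecedent is the phrase ending with the weaker cadence (half cadence, phrase 1) and the consequent the one ending more conclusively (perfect authentic cadence, phrase 2); the antecedent is mm. 1-5.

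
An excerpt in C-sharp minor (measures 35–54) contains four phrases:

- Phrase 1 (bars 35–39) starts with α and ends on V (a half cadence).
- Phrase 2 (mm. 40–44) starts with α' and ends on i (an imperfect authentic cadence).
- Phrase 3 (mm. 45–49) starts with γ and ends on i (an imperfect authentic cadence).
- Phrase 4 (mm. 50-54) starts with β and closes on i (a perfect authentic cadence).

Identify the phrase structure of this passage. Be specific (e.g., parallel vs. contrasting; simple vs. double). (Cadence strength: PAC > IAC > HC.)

contrasting double period

Four phrases in two halves: the first half (mm. 35-44) ends with an imperfect authentic cadence, the second (bars 45–54) with a perfect authentic cadence — a large antecedent–consequent pair, i.e. a double period.
Phrase 3 begins with different material from phrase 1, making it contrasting.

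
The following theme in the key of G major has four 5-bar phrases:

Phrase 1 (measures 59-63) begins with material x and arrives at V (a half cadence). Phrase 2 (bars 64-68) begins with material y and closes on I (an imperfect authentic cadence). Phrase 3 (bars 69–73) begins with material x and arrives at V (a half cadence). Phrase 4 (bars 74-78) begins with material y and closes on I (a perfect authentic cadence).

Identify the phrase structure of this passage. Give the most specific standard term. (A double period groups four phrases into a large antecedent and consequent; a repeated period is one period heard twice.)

Four phrases in two halves: the first half (bars 59–68) ends with an imperfect authentic cadence, the second (mm. 69–78) with a perfect authentic cadence — a large antecedent–consequent pair, i.e. a double period.
Phrase 3 begins with the same material as phrase 1, making it parallel.

parallel double period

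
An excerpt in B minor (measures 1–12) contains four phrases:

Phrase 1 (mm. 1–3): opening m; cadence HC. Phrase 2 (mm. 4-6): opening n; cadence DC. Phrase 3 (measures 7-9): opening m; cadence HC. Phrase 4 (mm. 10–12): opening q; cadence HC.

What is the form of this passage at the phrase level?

Phrase 4 ends with a half cadence, no stronger than phrase 2's deceptive cadence, so the four phrases do not form a double period; nor do phrases 3–4 duplicate 1–2, so it is not a repeated period. With no phrase reaching a conclusive cadence, the passage is a phrase group.

phrase group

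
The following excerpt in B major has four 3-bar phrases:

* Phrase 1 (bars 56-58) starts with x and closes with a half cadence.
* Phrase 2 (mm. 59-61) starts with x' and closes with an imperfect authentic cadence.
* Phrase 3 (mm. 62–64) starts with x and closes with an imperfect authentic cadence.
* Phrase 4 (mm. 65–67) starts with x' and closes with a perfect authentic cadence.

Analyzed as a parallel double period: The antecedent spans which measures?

In a double period the four phrases pair into a large antecedent (phrases 1–2, ending imperfect authentic cadence) and a large consequent (phrases 3–4, ending perfect authentic cadence). The antecedent spans measures 56-61.

measures 56–61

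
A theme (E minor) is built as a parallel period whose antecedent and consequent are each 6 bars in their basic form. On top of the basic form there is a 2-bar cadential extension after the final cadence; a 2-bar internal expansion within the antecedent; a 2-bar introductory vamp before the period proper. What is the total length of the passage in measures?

18 measures

Basic parallel period: 6 + 6 = 12 bars.
12 (basic form) + 2 (cadential extension) + 2 (internal expansion) + 2 (introduction) = 18.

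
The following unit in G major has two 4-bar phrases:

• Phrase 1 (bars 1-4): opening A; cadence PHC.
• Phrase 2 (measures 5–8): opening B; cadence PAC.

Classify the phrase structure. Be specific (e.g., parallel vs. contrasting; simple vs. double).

Phrase 1 ends with a Phrygian half cadence (weaker) and phrase 2 with a perfect authentic cadence (stronger): antecedent + consequent = a period.
The two phrases open with different material (A / B), so the period is contrasting.

contrasting period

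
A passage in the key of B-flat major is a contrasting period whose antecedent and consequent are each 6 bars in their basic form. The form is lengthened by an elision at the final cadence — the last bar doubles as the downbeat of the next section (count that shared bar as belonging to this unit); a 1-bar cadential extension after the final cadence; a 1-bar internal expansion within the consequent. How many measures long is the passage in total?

14 measures

Basic contrasting period: 6 + 6 = 12 bars.
12 (basic form) + 1 (cadential extension) + 1 (internal expansion) = 14.
The elision shares a bar with the next section but does not change this unit's count.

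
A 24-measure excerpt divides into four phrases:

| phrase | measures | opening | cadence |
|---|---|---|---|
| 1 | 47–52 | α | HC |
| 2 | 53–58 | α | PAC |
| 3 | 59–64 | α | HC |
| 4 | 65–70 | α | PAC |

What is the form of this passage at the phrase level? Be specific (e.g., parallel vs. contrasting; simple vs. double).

The cadence pattern HC–PAC–HC–PAC is weak–strong twice, and phrases 3–4 restate phrases 1–2: a period heard twice, not a double period (which would end weakly at phrase 2).

repeated period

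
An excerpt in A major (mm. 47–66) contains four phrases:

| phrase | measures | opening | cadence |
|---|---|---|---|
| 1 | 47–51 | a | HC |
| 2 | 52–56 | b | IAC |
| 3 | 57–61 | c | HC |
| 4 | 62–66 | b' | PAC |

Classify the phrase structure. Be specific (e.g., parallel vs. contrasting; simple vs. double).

contrasting double period

Four phrases in two halves: the first half (mm. 47–56) ends with an imperfect authentic cadence, the second (mm. 57-66) with a perfect authentic cadence — a large antecedent–consequent pair, i.e. a double period.
Phrase 3 begins with different material from phrase 1, making it contrasting.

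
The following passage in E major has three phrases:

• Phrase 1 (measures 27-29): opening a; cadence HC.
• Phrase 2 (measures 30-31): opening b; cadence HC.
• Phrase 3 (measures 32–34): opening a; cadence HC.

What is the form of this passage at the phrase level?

The final phrase closes with a half cadence, which is not stronger than the preceding half cadence; the 3 phrases lack an overall antecedent–consequent design and so form a phrase group.

phrase group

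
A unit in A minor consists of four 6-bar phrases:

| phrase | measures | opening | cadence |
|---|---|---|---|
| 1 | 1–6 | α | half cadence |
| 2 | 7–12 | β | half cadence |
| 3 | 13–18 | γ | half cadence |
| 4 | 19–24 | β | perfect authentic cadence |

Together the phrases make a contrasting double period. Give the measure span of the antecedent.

In a double period the first pair of phrases (ending half cadence) is the large antecedent and the second pair (ending perfect authentic cadence) is the large consequent; the antecedent is measures 1–12.

measures 1–12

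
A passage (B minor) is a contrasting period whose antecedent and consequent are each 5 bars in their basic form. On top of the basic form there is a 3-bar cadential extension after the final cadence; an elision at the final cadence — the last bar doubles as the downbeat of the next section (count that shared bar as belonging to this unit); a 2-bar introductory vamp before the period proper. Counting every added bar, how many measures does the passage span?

15 measures

Basic contrasting period: 5 + 5 = 10 bars.
10 (basic form) + 3 (cadential extension) + 2 (introduction) = 15.
The elision shares a bar with the next section but does not change this unit's count.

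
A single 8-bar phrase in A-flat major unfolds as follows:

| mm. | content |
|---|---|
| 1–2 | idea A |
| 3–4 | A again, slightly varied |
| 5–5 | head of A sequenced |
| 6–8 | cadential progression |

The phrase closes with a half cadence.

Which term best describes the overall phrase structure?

Basic idea (measures 1–2) + its repetition (measures 3–4) form the presentation; fragmentation and cadence (bars 5–8) form the continuation — the 8-bar whole is a sentence.

sentence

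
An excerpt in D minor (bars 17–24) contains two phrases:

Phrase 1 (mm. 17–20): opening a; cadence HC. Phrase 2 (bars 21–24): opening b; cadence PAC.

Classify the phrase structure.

Phrase 1 ends with a half cadence (weaker) and phrase 2 with a perfect authentic cadence (stronger): antecedent + consequent = a period.
The two phrases open with different material (a / b), so the period is contrasting.

contrasting period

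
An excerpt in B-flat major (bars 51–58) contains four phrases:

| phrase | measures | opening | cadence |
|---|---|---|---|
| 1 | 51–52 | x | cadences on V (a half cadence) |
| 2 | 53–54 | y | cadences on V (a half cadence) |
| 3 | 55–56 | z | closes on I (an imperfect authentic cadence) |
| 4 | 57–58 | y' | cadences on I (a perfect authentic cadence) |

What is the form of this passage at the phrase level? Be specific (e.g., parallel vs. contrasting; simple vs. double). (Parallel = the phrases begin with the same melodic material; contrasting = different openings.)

contrasting double period

Four phrases in two halves: the first half (measures 51-54) ends with a half cadence, the second (mm. 55–58) with a perfect authentic cadence — a large antecedent–consequent pair, i.e. a double period.
Phrase 3 begins with different material from phrase 1, making it contrasting.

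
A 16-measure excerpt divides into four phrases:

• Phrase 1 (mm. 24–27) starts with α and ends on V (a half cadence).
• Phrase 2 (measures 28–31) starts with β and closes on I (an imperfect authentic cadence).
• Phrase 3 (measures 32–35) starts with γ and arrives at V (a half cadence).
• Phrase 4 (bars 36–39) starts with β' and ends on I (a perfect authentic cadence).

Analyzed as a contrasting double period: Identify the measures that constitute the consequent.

In a double period the four phrases pair into a large antecedent (phrases 1–2, ending imperfect authentic cadence) and a large consequent (phrases 3–4, ending perfect authentic cadence). The consequent spans bars 32-39.

measures 32–39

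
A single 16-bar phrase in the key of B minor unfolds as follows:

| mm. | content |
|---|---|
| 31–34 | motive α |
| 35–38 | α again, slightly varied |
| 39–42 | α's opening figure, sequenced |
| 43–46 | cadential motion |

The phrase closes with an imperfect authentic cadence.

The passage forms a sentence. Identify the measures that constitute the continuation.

measures 39–46

After the presentation (measures 31-38), the continuation covers the fragmentation through the cadence: mm. 39–46.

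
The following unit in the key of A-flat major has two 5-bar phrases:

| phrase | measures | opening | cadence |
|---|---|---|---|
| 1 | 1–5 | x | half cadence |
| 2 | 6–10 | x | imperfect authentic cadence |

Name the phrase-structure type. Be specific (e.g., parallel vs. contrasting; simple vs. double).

parallel period

Phrase 1 ends with a half cadence (weaker) and phrase 2 with an imperfect authentic cadence (stronger): antecedent + consequent = a period.
The two phrases open with the same material (x / x), so the period is parallel.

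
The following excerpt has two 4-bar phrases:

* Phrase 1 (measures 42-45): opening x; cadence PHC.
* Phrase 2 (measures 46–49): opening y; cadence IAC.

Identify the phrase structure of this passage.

contrasting period

Phrase 1 ends with a Phrygian half cadence (weaker) and phrase 2 with an imperfect authentic cadence (stronger): antecedent + consequent = a period.
The two phrases open with different material (x / y), so the period is contrasting.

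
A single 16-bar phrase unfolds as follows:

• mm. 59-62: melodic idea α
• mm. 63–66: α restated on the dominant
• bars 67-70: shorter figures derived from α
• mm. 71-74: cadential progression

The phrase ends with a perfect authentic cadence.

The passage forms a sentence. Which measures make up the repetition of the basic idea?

The presentation of a sentence is the basic idea (mm. 59–62) plus its repetition (mm. 63–66); the repetition of the basic idea is therefore mm. 63–66.

measures 63–66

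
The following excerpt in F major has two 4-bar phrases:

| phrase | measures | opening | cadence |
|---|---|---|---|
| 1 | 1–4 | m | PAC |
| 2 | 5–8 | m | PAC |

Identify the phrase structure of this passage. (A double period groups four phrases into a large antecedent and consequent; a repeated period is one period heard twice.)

repeated phrase

Both phrases have the same opening (m) and the same cadence (perfect authentic cadence): the second is a restatement, not a consequent, so this is a repeated phrase rather than a period.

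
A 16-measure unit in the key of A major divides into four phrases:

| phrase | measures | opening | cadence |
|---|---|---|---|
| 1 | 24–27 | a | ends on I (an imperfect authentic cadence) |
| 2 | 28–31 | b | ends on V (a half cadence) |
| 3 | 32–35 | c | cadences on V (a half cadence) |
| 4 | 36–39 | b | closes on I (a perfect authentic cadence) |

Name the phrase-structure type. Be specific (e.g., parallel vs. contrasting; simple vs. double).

contrasting double period

Four phrases in two halves: the first half (bars 24–31) ends with a half cadence, the second (bars 32–39) with a perfect authentic cadence — a large antecedent–consequent pair, i.e. a double period.
Phrase 3 begins with different material from phrase 1, making it contrasting.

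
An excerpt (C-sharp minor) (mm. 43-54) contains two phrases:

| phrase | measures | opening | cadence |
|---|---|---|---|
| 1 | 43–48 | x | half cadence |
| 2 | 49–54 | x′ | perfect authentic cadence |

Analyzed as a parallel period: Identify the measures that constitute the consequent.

The antecedent is the phrase ending with the weaker cadence (half cadence, phrase 1) and the consequent the one ending more conclusively (perfect authentic cadence, phrase 2); the consequent is bars 49–54.

measures 49–54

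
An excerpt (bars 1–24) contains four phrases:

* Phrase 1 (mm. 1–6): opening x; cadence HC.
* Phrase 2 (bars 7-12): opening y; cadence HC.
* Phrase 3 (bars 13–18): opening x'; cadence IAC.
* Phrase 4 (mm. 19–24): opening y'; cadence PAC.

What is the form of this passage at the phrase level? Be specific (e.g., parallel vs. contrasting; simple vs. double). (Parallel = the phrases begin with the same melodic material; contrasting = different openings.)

Four phrases in two halves: the first half (mm. 1–12) ends with a half cadence, the second (bars 13–24) with a perfect authentic cadence — a large antecedent–consequent pair, i.e. a double period.
Phrase 3 begins with the same material as phrase 1, making it parallel.

parallel double period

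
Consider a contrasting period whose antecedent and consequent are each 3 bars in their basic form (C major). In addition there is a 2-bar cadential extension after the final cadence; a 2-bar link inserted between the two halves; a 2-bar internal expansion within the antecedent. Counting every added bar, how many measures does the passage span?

Basic contrasting period: 3 + 3 = 6 bars.
6 (basic form) + 2 (cadential extension) + 2 (link) + 2 (internal expansion) = 12.

12 measures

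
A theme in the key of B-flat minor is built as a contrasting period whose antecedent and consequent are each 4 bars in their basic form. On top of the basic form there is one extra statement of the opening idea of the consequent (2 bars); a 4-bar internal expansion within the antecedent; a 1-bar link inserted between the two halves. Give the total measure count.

Basic contrasting period: 4 + 4 = 8 bars.
8 (basic form) + 2 (extra statement) + 4 (internal expansion) + 1 (link) = 15.

15 measures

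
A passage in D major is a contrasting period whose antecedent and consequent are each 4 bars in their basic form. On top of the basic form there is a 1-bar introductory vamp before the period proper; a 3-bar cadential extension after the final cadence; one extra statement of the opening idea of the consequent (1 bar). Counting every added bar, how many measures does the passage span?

Basic contrasting period: 4 + 4 = 8 bars.
8 (basic form) + 1 (introduction) + 3 (cadential extension) + 1 (extra statement) = 13.

13 measures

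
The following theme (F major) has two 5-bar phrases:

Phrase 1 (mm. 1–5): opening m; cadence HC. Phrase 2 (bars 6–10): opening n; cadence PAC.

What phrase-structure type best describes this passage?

contrasting period

Phrase 1 ends with a half cadence (weaker) and phrase 2 with a perfect authentic cadence (stronger): antecedent + consequent = a period.
The two phrases open with different material (m / n), so the period is contrasting.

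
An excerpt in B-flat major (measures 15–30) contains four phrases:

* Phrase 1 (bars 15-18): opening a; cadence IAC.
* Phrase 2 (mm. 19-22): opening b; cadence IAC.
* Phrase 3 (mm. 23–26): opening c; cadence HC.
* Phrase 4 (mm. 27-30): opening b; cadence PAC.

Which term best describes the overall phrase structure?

Four phrases in two halves: the first half (bars 15–22) ends with an imperfect authentic cadence, the second (mm. 23-30) with a perfect authentic cadence — a large antecedent–consequent pair, i.e. a double period.
Phrase 3 begins with different material from phrase 1, making it contrasting.

contrasting double period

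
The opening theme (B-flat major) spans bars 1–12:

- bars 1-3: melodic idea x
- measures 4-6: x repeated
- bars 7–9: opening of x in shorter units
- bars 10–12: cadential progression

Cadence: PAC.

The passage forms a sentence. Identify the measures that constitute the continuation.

After the presentation (measures 1–6), the continuation covers the fragmentation through the cadence: mm. 7-12.

measures 7–12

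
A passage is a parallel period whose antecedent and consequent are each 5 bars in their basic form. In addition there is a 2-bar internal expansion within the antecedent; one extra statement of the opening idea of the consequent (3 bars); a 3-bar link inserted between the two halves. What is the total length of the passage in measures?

18 measures

Basic parallel period: 5 + 5 = 10 bars.
10 (basic form) + 2 (internal expansion) + 3 (extra statement) + 3 (link) = 18.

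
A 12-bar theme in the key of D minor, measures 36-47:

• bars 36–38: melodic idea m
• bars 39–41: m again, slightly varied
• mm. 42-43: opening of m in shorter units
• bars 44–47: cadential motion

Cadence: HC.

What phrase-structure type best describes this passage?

Basic idea (measures 36–38) + its repetition (mm. 39–41) form the presentation; fragmentation and cadence (mm. 42-47) form the continuation — the 12-bar whole is a sentence.

sentence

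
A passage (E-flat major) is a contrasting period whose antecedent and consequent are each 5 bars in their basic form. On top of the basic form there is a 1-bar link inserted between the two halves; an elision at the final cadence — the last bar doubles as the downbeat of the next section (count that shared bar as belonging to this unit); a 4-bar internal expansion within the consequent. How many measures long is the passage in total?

15 measures

Basic contrasting period: 5 + 5 = 10 bars.
10 (basic form) + 1 (link) + 4 (internal expansion) = 15.
The elision shares a bar with the next section but does not change this unit's count.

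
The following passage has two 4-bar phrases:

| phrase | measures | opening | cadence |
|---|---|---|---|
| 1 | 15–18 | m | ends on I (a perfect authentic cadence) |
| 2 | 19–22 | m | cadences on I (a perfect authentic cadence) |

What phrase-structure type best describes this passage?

Both phrases have the same opening (m) and the same cadence (perfect authentic cadence): the second is a restatement, not a consequent, so this is a repeated phrase rather than a period.

repeated phrase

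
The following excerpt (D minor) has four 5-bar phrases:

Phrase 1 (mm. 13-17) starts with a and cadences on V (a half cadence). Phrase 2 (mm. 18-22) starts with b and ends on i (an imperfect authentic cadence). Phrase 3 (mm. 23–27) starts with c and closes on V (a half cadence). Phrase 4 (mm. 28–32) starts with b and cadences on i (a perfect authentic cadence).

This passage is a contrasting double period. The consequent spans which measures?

In a double period the four phrases pair into a large antecedent (phrases 1–2, ending imperfect authentic cadence) and a large consequent (phrases 3–4, ending perfect authentic cadence). The consequent spans measures 23–32.

measures 23–32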